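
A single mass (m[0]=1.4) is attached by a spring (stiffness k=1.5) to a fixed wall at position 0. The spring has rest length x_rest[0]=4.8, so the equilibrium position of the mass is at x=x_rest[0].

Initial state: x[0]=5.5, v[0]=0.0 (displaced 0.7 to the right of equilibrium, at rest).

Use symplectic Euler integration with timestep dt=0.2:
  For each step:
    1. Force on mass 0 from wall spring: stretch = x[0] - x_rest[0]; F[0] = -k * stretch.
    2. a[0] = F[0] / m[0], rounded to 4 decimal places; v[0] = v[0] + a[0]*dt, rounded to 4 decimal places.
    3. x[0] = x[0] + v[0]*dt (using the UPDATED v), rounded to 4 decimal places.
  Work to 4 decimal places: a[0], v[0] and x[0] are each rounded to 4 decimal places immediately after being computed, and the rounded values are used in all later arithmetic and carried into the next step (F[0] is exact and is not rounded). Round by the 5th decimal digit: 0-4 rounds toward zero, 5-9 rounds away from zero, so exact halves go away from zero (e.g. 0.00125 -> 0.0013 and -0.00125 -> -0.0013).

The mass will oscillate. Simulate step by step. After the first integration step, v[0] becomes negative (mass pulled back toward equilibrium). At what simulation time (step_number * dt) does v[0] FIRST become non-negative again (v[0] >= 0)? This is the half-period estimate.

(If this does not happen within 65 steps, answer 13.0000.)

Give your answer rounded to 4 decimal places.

Step 0: x=[5.5000] v=[0.0000]
Step 1: x=[5.4700] v=[-0.1500]
Step 2: x=[5.4113] v=[-0.2936]
Step 3: x=[5.3264] v=[-0.4246]
Step 4: x=[5.2189] v=[-0.5374]
Step 5: x=[5.0935] v=[-0.6272]
Step 6: x=[4.9555] v=[-0.6901]
Step 7: x=[4.8108] v=[-0.7234]
Step 8: x=[4.6657] v=[-0.7257]
Step 9: x=[4.5263] v=[-0.6969]
Step 10: x=[4.3987] v=[-0.6382]
Step 11: x=[4.2883] v=[-0.5522]
Step 12: x=[4.1998] v=[-0.4425]
Step 13: x=[4.1370] v=[-0.3139]
Step 14: x=[4.1026] v=[-0.1718]
Step 15: x=[4.0981] v=[-0.0224]
Step 16: x=[4.1237] v=[0.1280]
First v>=0 after going negative at step 16, time=3.2000

Answer: 3.2000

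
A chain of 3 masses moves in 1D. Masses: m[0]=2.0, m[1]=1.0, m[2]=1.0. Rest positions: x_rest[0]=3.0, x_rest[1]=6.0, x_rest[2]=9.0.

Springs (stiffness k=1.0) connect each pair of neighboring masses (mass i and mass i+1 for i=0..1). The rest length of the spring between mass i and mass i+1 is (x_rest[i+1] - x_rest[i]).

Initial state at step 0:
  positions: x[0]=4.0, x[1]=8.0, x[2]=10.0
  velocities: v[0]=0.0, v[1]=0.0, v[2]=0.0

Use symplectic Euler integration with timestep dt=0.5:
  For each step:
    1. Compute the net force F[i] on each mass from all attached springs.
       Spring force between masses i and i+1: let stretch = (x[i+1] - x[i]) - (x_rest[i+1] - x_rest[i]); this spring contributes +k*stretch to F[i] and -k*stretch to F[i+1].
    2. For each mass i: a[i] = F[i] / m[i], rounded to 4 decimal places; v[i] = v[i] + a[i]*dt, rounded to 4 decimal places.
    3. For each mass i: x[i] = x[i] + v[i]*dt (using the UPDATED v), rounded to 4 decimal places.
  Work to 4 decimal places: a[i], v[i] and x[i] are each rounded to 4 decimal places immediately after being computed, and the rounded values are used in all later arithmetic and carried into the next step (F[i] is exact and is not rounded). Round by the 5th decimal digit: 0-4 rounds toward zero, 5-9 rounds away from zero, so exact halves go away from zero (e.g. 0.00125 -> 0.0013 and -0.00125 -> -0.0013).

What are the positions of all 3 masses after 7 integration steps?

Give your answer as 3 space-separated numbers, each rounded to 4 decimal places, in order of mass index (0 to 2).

Answer: 4.1782 7.9764 9.6676

Derivation:
Step 0: x=[4.0000 8.0000 10.0000] v=[0.0000 0.0000 0.0000]
Step 1: x=[4.1250 7.5000 10.2500] v=[0.2500 -1.0000 0.5000]
Step 2: x=[4.2969 6.8438 10.5625] v=[0.3438 -1.3125 0.6250]
Step 3: x=[4.4122 6.4805 10.6954] v=[0.2305 -0.7266 0.2657]
Step 4: x=[4.4110 6.6539 10.5245] v=[-0.0025 0.3467 -0.3418]
Step 5: x=[4.3151 7.2342 10.1360] v=[-0.1918 1.1606 -0.7771]
Step 6: x=[4.2091 7.8102 9.7720] v=[-0.2121 1.1520 -0.7280]
Step 7: x=[4.1782 7.9764 9.6676] v=[-0.0618 0.3324 -0.2089]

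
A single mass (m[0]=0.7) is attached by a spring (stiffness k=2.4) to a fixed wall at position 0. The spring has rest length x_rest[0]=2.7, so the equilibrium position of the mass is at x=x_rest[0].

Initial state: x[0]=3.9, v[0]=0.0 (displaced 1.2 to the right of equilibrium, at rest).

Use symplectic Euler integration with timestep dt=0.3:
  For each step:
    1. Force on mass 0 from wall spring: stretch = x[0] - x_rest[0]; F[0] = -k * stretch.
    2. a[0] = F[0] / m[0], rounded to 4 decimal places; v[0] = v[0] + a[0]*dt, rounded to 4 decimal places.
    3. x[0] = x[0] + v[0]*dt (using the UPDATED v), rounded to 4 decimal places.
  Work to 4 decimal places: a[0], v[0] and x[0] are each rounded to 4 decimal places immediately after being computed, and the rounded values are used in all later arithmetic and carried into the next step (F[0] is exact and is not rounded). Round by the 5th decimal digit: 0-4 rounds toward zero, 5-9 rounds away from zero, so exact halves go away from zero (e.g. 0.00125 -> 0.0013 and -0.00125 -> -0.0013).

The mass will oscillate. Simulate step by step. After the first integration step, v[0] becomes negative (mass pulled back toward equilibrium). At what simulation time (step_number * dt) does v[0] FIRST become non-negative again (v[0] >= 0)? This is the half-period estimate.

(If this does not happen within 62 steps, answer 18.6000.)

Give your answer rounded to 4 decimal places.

Step 0: x=[3.9000] v=[0.0000]
Step 1: x=[3.5297] v=[-1.2343]
Step 2: x=[2.9034] v=[-2.0877]
Step 3: x=[2.2143] v=[-2.2969]
Step 4: x=[1.6751] v=[-1.7973]
Step 5: x=[1.4522] v=[-0.7431]
Step 6: x=[1.6143] v=[0.5404]
First v>=0 after going negative at step 6, time=1.8000

Answer: 1.8000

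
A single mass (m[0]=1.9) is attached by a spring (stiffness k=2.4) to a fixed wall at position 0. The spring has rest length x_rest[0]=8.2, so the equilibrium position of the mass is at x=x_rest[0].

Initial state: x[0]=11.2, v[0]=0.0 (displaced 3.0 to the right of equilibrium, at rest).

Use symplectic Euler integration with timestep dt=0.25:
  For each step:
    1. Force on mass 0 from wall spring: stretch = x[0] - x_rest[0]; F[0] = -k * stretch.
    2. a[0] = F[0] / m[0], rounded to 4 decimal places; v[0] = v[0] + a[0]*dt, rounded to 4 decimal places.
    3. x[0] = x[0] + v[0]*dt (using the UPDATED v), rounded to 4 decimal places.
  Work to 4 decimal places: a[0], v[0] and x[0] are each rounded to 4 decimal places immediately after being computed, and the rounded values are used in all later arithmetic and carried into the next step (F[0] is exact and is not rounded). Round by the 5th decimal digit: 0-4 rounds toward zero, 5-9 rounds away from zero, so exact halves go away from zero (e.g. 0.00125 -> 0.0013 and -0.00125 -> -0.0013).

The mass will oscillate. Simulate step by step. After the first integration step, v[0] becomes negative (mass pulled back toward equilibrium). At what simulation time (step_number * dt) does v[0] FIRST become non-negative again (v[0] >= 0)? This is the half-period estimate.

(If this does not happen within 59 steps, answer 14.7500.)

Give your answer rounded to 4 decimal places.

Answer: 3.0000

Derivation:
Step 0: x=[11.2000] v=[0.0000]
Step 1: x=[10.9632] v=[-0.9474]
Step 2: x=[10.5082] v=[-1.8200]
Step 3: x=[9.8710] v=[-2.5489]
Step 4: x=[9.1019] v=[-3.0766]
Step 5: x=[8.2616] v=[-3.3614]
Step 6: x=[7.4164] v=[-3.3809]
Step 7: x=[6.6330] v=[-3.1335]
Step 8: x=[5.9733] v=[-2.6387]
Step 9: x=[5.4894] v=[-1.9355]
Step 10: x=[5.2195] v=[-1.0795]
Step 11: x=[5.1849] v=[-0.1383]
Step 12: x=[5.3884] v=[0.8138]
First v>=0 after going negative at step 12, time=3.0000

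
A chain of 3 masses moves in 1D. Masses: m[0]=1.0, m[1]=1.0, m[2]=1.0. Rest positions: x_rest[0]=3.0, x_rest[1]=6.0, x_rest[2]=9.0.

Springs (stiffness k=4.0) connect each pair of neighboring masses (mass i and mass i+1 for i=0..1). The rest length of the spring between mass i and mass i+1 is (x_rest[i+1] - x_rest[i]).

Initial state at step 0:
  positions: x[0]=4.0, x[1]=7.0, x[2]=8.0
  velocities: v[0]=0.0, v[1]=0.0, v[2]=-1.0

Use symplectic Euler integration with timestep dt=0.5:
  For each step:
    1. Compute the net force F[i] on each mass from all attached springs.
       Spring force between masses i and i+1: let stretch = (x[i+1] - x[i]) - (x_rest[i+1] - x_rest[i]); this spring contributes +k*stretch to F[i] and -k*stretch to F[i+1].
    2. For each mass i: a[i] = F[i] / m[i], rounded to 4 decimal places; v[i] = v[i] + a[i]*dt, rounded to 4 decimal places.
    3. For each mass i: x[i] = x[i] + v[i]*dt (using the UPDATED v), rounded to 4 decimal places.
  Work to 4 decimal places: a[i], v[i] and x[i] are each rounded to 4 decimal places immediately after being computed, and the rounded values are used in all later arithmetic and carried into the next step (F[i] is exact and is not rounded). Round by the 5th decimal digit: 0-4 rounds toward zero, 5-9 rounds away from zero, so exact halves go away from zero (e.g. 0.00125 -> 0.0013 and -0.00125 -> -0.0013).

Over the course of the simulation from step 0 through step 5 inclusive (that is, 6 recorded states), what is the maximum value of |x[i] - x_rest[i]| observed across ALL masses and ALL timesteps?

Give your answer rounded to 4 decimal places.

Answer: 1.5000

Derivation:
Step 0: x=[4.0000 7.0000 8.0000] v=[0.0000 0.0000 -1.0000]
Step 1: x=[4.0000 5.0000 9.5000] v=[0.0000 -4.0000 3.0000]
Step 2: x=[2.0000 6.5000 9.5000] v=[-4.0000 3.0000 0.0000]
Step 3: x=[1.5000 6.5000 9.5000] v=[-1.0000 0.0000 0.0000]
Step 4: x=[3.0000 4.5000 9.5000] v=[3.0000 -4.0000 0.0000]
Step 5: x=[3.0000 6.0000 7.5000] v=[0.0000 3.0000 -4.0000]
Max displacement = 1.5000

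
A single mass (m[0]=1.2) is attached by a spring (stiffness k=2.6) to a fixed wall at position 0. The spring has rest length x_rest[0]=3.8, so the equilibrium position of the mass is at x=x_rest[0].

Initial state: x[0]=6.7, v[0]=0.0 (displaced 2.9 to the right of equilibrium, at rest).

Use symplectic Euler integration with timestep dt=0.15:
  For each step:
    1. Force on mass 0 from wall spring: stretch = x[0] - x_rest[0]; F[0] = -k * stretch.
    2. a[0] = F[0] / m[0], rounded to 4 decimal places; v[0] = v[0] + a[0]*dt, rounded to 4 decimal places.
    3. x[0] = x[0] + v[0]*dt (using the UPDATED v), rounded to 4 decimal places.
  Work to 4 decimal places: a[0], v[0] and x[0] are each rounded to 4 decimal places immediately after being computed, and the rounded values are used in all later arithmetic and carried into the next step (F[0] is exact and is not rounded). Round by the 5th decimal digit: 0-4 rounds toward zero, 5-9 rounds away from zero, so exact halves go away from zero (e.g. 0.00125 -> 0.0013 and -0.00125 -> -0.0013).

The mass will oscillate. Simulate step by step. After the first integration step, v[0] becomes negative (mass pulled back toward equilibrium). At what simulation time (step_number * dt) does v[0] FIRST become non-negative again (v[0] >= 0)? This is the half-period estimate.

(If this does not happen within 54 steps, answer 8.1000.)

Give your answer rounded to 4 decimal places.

Step 0: x=[6.7000] v=[0.0000]
Step 1: x=[6.5586] v=[-0.9425]
Step 2: x=[6.2827] v=[-1.8391]
Step 3: x=[5.8858] v=[-2.6460]
Step 4: x=[5.3872] v=[-3.3239]
Step 5: x=[4.8112] v=[-3.8397]
Step 6: x=[4.1860] v=[-4.1683]
Step 7: x=[3.5419] v=[-4.2937]
Step 8: x=[2.9104] v=[-4.2098]
Step 9: x=[2.3223] v=[-3.9207]
Step 10: x=[1.8062] v=[-3.4404]
Step 11: x=[1.3873] v=[-2.7924]
Step 12: x=[1.0861] v=[-2.0083]
Step 13: x=[0.9172] v=[-1.1263]
Step 14: x=[0.8888] v=[-0.1894]
Step 15: x=[1.0023] v=[0.7567]
First v>=0 after going negative at step 15, time=2.2500

Answer: 2.2500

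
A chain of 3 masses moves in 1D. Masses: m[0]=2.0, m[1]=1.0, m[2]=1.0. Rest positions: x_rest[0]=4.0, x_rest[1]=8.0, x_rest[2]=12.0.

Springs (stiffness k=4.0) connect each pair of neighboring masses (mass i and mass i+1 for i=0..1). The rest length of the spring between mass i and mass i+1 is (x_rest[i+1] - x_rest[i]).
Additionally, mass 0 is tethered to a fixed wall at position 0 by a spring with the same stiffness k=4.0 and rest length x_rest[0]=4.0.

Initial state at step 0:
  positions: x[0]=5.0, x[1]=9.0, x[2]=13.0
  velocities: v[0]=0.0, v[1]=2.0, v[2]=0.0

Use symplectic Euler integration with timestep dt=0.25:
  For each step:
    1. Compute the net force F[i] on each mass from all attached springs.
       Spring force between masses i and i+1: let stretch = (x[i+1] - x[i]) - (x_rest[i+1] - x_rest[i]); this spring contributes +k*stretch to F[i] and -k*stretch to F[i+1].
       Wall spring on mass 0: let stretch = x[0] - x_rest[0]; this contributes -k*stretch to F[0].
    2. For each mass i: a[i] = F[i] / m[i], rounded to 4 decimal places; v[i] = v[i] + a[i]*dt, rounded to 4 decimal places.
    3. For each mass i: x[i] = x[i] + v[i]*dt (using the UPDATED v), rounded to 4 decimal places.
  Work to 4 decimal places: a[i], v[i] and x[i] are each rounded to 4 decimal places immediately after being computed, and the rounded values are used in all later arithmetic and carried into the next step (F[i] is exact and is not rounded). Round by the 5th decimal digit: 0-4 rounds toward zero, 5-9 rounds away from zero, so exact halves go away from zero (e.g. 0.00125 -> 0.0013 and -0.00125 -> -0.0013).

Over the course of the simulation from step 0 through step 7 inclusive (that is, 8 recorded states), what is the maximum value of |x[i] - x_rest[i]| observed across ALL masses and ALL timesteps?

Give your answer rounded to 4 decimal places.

Answer: 1.8612

Derivation:
Step 0: x=[5.0000 9.0000 13.0000] v=[0.0000 2.0000 0.0000]
Step 1: x=[4.8750 9.5000 13.0000] v=[-0.5000 2.0000 0.0000]
Step 2: x=[4.7188 9.7188 13.1250] v=[-0.6250 0.8750 0.5000]
Step 3: x=[4.5977 9.5391 13.3985] v=[-0.4844 -0.7188 1.0938]
Step 4: x=[4.5196 9.0889 13.7071] v=[-0.3126 -1.8008 1.2344]
Step 5: x=[4.4477 8.6509 13.8612] v=[-0.2878 -1.7519 0.6162]
Step 6: x=[4.3452 8.4647 13.7127] v=[-0.4101 -0.7448 -0.5941]
Step 7: x=[4.2145 8.5606 13.2522] v=[-0.5230 0.3837 -1.8421]
Max displacement = 1.8612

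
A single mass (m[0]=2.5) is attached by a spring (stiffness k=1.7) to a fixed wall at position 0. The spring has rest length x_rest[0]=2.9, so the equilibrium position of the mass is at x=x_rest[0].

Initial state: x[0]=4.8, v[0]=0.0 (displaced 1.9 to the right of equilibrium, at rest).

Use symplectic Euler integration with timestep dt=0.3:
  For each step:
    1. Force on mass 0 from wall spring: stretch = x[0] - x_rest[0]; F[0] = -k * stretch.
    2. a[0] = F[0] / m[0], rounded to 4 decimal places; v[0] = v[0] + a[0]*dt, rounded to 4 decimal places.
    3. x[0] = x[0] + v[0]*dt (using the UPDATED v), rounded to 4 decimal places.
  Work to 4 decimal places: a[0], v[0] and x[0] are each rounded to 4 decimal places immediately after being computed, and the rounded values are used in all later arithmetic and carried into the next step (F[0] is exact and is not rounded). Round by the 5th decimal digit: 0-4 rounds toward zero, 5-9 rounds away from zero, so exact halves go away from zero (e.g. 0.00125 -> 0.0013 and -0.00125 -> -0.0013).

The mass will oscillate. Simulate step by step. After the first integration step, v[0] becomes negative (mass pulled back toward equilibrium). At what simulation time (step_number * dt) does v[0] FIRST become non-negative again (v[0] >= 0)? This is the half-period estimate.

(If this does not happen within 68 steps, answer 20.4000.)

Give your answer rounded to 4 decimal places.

Answer: 3.9000

Derivation:
Step 0: x=[4.8000] v=[0.0000]
Step 1: x=[4.6837] v=[-0.3876]
Step 2: x=[4.4583] v=[-0.7515]
Step 3: x=[4.1375] v=[-1.0694]
Step 4: x=[3.7409] v=[-1.3219]
Step 5: x=[3.2929] v=[-1.4934]
Step 6: x=[2.8208] v=[-1.5736]
Step 7: x=[2.3536] v=[-1.5574]
Step 8: x=[1.9198] v=[-1.4459]
Step 9: x=[1.5460] v=[-1.2460]
Step 10: x=[1.2551] v=[-0.9698]
Step 11: x=[1.0648] v=[-0.6343]
Step 12: x=[0.9868] v=[-0.2599]
Step 13: x=[1.0259] v=[0.1304]
First v>=0 after going negative at step 13, time=3.9000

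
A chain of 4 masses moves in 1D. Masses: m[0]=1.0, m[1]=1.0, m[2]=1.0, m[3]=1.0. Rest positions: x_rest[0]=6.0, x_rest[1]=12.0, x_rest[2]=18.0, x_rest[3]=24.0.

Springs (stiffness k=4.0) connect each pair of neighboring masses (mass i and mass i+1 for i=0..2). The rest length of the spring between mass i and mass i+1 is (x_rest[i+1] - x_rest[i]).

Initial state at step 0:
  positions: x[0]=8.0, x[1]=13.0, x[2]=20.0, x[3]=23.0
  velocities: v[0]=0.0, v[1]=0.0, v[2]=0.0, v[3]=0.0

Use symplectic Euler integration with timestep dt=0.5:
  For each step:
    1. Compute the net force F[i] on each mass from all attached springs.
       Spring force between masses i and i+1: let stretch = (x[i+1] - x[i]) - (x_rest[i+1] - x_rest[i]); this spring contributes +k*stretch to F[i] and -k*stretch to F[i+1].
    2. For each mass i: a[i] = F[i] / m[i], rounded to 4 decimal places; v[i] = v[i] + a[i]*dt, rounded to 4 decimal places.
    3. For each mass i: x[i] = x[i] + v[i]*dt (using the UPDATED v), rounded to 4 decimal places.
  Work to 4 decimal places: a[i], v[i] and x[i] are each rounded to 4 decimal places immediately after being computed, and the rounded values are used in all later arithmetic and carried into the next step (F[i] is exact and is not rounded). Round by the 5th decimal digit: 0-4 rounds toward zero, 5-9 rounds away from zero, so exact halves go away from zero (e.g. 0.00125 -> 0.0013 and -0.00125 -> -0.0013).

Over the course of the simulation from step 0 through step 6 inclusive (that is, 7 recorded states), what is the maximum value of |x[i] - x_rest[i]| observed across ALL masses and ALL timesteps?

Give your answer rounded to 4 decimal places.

Answer: 3.0000

Derivation:
Step 0: x=[8.0000 13.0000 20.0000 23.0000] v=[0.0000 0.0000 0.0000 0.0000]
Step 1: x=[7.0000 15.0000 16.0000 26.0000] v=[-2.0000 4.0000 -8.0000 6.0000]
Step 2: x=[8.0000 10.0000 21.0000 25.0000] v=[2.0000 -10.0000 10.0000 -2.0000]
Step 3: x=[5.0000 14.0000 19.0000 26.0000] v=[-6.0000 8.0000 -4.0000 2.0000]
Step 4: x=[5.0000 14.0000 19.0000 26.0000] v=[0.0000 0.0000 0.0000 0.0000]
Step 5: x=[8.0000 10.0000 21.0000 25.0000] v=[6.0000 -8.0000 4.0000 -2.0000]
Step 6: x=[7.0000 15.0000 16.0000 26.0000] v=[-2.0000 10.0000 -10.0000 2.0000]
Max displacement = 3.0000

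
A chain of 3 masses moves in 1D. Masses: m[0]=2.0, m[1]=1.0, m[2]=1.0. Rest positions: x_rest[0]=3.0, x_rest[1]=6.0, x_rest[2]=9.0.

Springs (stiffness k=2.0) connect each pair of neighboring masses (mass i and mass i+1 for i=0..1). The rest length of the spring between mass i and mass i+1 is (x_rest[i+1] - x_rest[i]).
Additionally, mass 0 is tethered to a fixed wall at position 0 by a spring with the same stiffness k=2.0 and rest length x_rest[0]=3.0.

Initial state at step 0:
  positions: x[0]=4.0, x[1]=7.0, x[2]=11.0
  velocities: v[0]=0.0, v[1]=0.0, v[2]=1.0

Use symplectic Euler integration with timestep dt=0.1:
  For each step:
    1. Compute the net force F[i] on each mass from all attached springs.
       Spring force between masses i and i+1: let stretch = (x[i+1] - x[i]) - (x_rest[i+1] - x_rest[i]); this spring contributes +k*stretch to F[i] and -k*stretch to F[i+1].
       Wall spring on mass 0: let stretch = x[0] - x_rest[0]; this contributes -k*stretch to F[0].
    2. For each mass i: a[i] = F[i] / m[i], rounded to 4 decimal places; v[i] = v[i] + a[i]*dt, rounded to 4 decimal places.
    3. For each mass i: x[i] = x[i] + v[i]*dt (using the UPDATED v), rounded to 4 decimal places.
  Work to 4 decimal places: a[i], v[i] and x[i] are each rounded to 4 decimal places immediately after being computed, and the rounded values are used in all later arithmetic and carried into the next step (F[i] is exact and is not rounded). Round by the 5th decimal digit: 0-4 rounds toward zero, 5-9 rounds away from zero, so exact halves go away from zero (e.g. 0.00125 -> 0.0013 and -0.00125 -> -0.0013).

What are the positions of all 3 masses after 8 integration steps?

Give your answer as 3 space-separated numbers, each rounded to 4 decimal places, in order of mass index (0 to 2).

Answer: 3.7190 7.6008 11.0797

Derivation:
Step 0: x=[4.0000 7.0000 11.0000] v=[0.0000 0.0000 1.0000]
Step 1: x=[3.9900 7.0200 11.0800] v=[-0.1000 0.2000 0.8000]
Step 2: x=[3.9704 7.0606 11.1388] v=[-0.1960 0.4060 0.5880]
Step 3: x=[3.9420 7.1210 11.1760] v=[-0.2840 0.6036 0.3724]
Step 4: x=[3.9060 7.1989 11.1921] v=[-0.3603 0.7788 0.1614]
Step 5: x=[3.8638 7.2908 11.1884] v=[-0.4216 0.9189 -0.0372]
Step 6: x=[3.8173 7.3921 11.1667] v=[-0.4653 1.0130 -0.2167]
Step 7: x=[3.7683 7.4974 11.1295] v=[-0.4896 1.0530 -0.3716]
Step 8: x=[3.7190 7.6008 11.0797] v=[-0.4935 1.0336 -0.4980]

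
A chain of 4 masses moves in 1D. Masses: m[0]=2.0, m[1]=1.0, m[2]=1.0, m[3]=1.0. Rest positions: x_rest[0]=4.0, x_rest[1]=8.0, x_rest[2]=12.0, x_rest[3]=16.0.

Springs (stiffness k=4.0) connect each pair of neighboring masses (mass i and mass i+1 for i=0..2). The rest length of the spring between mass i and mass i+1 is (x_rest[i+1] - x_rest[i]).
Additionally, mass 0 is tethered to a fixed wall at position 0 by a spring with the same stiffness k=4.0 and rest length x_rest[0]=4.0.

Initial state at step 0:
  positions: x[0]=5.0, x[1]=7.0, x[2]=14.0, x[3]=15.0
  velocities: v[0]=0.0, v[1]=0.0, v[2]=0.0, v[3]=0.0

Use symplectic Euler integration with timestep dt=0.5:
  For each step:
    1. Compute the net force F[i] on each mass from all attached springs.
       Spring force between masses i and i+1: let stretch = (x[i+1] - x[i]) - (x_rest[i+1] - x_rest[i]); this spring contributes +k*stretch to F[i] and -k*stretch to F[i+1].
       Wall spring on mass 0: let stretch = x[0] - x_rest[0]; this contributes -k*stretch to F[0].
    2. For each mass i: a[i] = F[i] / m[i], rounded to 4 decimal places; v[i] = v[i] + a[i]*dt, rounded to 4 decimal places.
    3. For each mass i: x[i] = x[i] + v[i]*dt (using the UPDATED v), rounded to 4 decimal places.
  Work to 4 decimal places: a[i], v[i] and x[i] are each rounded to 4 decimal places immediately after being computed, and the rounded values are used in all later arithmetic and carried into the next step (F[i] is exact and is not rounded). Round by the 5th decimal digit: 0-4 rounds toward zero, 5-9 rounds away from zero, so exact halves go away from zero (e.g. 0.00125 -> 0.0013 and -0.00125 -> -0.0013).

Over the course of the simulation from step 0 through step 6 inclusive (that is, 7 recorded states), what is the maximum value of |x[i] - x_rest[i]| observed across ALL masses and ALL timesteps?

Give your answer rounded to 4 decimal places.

Step 0: x=[5.0000 7.0000 14.0000 15.0000] v=[0.0000 0.0000 0.0000 0.0000]
Step 1: x=[3.5000 12.0000 8.0000 18.0000] v=[-3.0000 10.0000 -12.0000 6.0000]
Step 2: x=[4.5000 4.5000 16.0000 15.0000] v=[2.0000 -15.0000 16.0000 -6.0000]
Step 3: x=[3.2500 8.5000 11.5000 17.0000] v=[-2.5000 8.0000 -9.0000 4.0000]
Step 4: x=[3.0000 10.2500 9.5000 17.5000] v=[-0.5000 3.5000 -4.0000 1.0000]
Step 5: x=[4.8750 4.0000 16.2500 14.0000] v=[3.7500 -12.5000 13.5000 -7.0000]
Step 6: x=[3.8750 10.8750 8.5000 16.7500] v=[-2.0000 13.7500 -15.5000 5.5000]
Max displacement = 4.2500

Answer: 4.2500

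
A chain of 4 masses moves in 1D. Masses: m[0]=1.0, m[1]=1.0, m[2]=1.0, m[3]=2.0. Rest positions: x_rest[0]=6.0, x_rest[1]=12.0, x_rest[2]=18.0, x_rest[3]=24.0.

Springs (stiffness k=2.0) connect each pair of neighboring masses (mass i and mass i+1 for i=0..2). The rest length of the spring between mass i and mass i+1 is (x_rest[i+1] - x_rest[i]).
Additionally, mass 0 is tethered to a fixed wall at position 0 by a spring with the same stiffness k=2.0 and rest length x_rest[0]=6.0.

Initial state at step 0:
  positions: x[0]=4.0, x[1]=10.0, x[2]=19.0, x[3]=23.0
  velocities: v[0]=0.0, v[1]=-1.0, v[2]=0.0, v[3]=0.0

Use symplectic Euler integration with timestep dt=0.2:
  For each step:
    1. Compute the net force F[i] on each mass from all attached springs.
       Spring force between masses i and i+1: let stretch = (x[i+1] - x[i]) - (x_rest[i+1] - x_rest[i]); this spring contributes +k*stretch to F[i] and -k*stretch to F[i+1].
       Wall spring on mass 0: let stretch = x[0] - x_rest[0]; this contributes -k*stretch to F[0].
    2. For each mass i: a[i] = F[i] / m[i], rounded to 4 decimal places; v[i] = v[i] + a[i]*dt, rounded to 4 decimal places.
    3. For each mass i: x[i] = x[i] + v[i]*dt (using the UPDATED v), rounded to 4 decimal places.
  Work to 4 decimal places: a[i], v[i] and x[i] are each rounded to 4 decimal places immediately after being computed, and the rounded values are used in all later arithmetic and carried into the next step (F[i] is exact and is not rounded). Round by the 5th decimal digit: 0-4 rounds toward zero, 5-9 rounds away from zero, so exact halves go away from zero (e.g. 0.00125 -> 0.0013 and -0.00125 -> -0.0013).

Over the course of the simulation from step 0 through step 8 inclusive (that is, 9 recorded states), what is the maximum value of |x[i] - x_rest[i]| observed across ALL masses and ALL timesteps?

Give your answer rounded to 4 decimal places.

Step 0: x=[4.0000 10.0000 19.0000 23.0000] v=[0.0000 -1.0000 0.0000 0.0000]
Step 1: x=[4.1600 10.0400 18.6000 23.0800] v=[0.8000 0.2000 -2.0000 0.4000]
Step 2: x=[4.4576 10.2944 17.8736 23.2208] v=[1.4880 1.2720 -3.6320 0.7040]
Step 3: x=[4.8655 10.6882 16.9686 23.3877] v=[2.0397 1.9690 -4.5248 0.8346]
Step 4: x=[5.3500 11.1186 16.0747 23.5379] v=[2.4226 2.1521 -4.4693 0.7508]
Step 5: x=[5.8680 11.4840 15.3814 23.6295] v=[2.5900 1.8271 -3.4665 0.4582]
Step 6: x=[6.3658 11.7119 15.0362 23.6312] v=[2.4892 1.1397 -1.7262 0.0086]
Step 7: x=[6.7821 11.7781 15.1126 23.5291] v=[2.0813 0.3310 0.3821 -0.5104]
Step 8: x=[7.0555 11.7114 15.5956 23.3304] v=[1.3669 -0.3336 2.4149 -0.9937]
Max displacement = 2.9638

Answer: 2.9638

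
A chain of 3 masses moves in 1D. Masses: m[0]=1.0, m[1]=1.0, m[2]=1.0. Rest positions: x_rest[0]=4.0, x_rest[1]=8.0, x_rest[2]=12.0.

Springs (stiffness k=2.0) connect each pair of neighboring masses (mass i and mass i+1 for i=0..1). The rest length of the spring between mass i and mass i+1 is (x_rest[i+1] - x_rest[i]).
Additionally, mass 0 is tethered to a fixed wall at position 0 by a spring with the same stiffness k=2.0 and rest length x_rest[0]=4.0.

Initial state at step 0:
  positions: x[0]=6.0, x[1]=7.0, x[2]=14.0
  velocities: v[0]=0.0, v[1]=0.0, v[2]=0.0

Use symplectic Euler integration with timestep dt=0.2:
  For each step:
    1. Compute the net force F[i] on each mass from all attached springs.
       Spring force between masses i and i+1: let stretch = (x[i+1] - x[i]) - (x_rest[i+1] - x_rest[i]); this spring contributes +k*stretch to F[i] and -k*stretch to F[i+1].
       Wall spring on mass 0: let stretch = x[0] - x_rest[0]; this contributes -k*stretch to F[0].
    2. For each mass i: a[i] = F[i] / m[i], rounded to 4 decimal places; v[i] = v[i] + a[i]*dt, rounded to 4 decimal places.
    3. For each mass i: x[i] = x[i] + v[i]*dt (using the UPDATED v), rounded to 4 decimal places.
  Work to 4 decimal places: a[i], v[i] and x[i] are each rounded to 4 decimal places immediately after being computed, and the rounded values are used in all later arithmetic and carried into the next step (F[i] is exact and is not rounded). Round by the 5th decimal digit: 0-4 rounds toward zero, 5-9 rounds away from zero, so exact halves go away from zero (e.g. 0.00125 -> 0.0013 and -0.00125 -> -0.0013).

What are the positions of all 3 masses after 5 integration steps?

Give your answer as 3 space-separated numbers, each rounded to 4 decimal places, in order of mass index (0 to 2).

Step 0: x=[6.0000 7.0000 14.0000] v=[0.0000 0.0000 0.0000]
Step 1: x=[5.6000 7.4800 13.7600] v=[-2.0000 2.4000 -1.2000]
Step 2: x=[4.9024 8.3120 13.3376] v=[-3.4880 4.1600 -2.1120]
Step 3: x=[4.0854 9.2733 12.8332] v=[-4.0851 4.8064 -2.5222]
Step 4: x=[3.3566 10.1043 12.3640] v=[-3.6441 4.1552 -2.3462]
Step 5: x=[2.8991 10.5763 12.0340] v=[-2.2877 2.3600 -1.6501]

Answer: 2.8991 10.5763 12.0340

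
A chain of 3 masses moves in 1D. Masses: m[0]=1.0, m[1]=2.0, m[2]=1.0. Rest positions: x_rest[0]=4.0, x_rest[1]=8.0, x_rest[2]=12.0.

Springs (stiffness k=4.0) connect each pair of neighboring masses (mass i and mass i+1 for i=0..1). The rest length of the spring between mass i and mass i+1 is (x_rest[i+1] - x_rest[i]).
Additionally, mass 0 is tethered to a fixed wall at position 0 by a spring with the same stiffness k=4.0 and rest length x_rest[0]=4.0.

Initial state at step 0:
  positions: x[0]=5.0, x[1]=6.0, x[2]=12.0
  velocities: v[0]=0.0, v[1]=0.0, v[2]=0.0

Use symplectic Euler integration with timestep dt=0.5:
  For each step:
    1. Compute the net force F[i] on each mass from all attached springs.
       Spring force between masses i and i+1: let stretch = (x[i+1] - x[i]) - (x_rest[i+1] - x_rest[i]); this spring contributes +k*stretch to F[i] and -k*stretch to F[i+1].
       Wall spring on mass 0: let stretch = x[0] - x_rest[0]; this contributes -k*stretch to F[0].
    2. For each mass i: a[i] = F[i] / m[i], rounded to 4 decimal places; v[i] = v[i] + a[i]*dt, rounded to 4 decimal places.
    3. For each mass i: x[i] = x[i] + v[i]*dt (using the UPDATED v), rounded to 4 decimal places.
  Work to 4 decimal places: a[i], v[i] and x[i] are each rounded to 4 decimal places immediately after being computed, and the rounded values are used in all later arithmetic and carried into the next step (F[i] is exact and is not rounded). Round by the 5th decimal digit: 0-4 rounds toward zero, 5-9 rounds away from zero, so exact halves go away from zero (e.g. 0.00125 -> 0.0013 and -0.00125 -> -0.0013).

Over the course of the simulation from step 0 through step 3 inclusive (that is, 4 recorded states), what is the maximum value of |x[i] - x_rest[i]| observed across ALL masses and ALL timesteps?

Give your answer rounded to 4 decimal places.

Answer: 3.0000

Derivation:
Step 0: x=[5.0000 6.0000 12.0000] v=[0.0000 0.0000 0.0000]
Step 1: x=[1.0000 8.5000 10.0000] v=[-8.0000 5.0000 -4.0000]
Step 2: x=[3.5000 8.0000 10.5000] v=[5.0000 -1.0000 1.0000]
Step 3: x=[7.0000 6.5000 12.5000] v=[7.0000 -3.0000 4.0000]
Max displacement = 3.0000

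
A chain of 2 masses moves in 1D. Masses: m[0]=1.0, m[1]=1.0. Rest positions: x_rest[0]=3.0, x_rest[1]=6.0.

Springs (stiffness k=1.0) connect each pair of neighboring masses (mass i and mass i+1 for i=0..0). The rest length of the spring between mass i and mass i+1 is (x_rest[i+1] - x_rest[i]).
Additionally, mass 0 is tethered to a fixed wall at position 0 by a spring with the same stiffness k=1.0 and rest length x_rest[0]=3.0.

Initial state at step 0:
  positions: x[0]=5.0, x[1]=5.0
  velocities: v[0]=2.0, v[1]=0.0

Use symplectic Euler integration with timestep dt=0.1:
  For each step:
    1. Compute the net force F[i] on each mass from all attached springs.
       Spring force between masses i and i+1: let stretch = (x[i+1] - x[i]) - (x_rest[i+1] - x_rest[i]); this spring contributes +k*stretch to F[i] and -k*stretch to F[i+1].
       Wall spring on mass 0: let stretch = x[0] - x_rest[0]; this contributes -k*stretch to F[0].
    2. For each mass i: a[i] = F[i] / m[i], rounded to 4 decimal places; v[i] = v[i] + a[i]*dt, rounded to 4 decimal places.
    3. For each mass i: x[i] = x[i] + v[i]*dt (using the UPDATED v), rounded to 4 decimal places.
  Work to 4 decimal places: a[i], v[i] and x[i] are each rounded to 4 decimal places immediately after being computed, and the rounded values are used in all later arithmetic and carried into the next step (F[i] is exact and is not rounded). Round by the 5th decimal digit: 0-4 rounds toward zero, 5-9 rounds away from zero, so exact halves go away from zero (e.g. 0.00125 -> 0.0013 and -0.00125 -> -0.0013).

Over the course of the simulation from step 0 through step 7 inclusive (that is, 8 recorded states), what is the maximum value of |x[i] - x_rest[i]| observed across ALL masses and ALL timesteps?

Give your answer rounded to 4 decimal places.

Step 0: x=[5.0000 5.0000] v=[2.0000 0.0000]
Step 1: x=[5.1500 5.0300] v=[1.5000 0.3000]
Step 2: x=[5.2473 5.0912] v=[0.9730 0.6120]
Step 3: x=[5.2906 5.1840] v=[0.4327 0.9276]
Step 4: x=[5.2799 5.3078] v=[-0.1070 1.2383]
Step 5: x=[5.2167 5.4614] v=[-0.6322 1.5355]
Step 6: x=[5.1038 5.6425] v=[-1.1294 1.8110]
Step 7: x=[4.9452 5.8482] v=[-1.5859 2.0571]
Max displacement = 2.2906

Answer: 2.2906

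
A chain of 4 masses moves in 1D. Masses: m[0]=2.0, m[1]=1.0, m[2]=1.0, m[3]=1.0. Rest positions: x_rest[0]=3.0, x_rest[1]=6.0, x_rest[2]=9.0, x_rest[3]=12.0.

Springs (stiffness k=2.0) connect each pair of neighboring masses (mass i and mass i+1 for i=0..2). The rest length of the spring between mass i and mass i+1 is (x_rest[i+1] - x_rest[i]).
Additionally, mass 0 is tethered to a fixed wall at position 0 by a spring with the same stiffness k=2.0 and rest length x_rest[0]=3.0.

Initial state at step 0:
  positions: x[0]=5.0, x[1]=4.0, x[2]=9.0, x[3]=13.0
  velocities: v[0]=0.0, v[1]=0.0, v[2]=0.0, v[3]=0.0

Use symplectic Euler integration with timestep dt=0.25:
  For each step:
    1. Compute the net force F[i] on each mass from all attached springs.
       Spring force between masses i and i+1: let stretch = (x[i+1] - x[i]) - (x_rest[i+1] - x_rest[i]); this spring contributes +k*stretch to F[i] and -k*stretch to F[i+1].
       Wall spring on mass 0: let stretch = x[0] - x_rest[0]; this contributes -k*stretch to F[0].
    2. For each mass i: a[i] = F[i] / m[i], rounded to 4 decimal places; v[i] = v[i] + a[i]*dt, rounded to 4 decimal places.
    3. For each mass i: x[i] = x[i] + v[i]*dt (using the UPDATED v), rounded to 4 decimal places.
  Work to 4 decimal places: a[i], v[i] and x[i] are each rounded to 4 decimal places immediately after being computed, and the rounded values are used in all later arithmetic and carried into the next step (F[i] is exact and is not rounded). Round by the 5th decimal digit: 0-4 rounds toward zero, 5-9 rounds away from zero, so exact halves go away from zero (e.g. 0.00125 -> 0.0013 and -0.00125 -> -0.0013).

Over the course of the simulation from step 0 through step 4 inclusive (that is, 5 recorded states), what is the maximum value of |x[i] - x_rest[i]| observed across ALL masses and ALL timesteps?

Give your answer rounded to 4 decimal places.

Step 0: x=[5.0000 4.0000 9.0000 13.0000] v=[0.0000 0.0000 0.0000 0.0000]
Step 1: x=[4.6250 4.7500 8.8750 12.8750] v=[-1.5000 3.0000 -0.5000 -0.5000]
Step 2: x=[3.9688 6.0000 8.7344 12.6250] v=[-2.6250 5.0000 -0.5625 -1.0000]
Step 3: x=[3.1915 7.3379 8.7383 12.2637] v=[-3.1094 5.3516 0.0156 -1.4453]
Step 4: x=[2.4738 8.3326 9.0078 11.8367] v=[-2.8707 3.9786 1.0781 -1.7080]
Max displacement = 2.3326

Answer: 2.3326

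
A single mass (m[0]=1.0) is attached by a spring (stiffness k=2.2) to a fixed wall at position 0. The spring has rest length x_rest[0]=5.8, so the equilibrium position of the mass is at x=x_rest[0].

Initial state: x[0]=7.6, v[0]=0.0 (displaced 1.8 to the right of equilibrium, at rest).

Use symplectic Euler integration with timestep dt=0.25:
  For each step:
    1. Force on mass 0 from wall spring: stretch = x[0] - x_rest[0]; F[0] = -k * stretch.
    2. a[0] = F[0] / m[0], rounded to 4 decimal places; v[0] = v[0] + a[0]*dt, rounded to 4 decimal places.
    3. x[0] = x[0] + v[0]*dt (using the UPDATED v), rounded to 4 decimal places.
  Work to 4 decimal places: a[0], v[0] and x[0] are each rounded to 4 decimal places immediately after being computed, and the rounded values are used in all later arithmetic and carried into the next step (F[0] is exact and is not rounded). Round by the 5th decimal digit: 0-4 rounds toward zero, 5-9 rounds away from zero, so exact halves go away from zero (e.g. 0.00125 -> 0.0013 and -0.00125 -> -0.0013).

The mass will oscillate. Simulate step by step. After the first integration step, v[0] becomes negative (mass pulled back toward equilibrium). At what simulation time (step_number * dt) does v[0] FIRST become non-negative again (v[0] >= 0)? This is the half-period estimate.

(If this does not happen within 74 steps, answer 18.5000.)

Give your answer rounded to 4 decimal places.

Step 0: x=[7.6000] v=[0.0000]
Step 1: x=[7.3525] v=[-0.9900]
Step 2: x=[6.8915] v=[-1.8439]
Step 3: x=[6.2805] v=[-2.4442]
Step 4: x=[5.6034] v=[-2.7085]
Step 5: x=[4.9533] v=[-2.6004]
Step 6: x=[4.4196] v=[-2.1347]
Step 7: x=[4.0757] v=[-1.3755]
Step 8: x=[3.9689] v=[-0.4271]
Step 9: x=[4.1139] v=[0.5800]
First v>=0 after going negative at step 9, time=2.2500

Answer: 2.2500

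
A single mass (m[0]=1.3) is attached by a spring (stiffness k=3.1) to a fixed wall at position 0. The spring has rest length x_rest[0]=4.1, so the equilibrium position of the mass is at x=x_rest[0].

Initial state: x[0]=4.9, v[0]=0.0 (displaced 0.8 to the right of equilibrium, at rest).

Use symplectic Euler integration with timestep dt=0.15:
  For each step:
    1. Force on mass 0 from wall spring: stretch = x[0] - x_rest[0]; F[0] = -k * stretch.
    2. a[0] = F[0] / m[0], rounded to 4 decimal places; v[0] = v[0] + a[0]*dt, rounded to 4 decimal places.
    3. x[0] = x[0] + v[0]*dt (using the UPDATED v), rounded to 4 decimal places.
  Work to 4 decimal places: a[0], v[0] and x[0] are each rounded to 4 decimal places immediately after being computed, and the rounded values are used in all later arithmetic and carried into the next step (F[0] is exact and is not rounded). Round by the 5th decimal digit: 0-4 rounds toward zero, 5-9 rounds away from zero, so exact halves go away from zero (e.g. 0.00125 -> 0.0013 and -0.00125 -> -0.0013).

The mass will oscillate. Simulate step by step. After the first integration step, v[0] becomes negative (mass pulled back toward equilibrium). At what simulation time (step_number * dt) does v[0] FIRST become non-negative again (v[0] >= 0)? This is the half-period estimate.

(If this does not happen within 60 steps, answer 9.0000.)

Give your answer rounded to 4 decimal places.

Answer: 2.1000

Derivation:
Step 0: x=[4.9000] v=[0.0000]
Step 1: x=[4.8571] v=[-0.2862]
Step 2: x=[4.7736] v=[-0.5570]
Step 3: x=[4.6539] v=[-0.7979]
Step 4: x=[4.5045] v=[-0.9960]
Step 5: x=[4.3334] v=[-1.1407]
Step 6: x=[4.1498] v=[-1.2242]
Step 7: x=[3.9635] v=[-1.2420]
Step 8: x=[3.7845] v=[-1.1932]
Step 9: x=[3.6224] v=[-1.0804]
Step 10: x=[3.4860] v=[-0.9096]
Step 11: x=[3.3825] v=[-0.6900]
Step 12: x=[3.3175] v=[-0.4334]
Step 13: x=[3.2945] v=[-0.1535]
Step 14: x=[3.3147] v=[0.1346]
First v>=0 after going negative at step 14, time=2.1000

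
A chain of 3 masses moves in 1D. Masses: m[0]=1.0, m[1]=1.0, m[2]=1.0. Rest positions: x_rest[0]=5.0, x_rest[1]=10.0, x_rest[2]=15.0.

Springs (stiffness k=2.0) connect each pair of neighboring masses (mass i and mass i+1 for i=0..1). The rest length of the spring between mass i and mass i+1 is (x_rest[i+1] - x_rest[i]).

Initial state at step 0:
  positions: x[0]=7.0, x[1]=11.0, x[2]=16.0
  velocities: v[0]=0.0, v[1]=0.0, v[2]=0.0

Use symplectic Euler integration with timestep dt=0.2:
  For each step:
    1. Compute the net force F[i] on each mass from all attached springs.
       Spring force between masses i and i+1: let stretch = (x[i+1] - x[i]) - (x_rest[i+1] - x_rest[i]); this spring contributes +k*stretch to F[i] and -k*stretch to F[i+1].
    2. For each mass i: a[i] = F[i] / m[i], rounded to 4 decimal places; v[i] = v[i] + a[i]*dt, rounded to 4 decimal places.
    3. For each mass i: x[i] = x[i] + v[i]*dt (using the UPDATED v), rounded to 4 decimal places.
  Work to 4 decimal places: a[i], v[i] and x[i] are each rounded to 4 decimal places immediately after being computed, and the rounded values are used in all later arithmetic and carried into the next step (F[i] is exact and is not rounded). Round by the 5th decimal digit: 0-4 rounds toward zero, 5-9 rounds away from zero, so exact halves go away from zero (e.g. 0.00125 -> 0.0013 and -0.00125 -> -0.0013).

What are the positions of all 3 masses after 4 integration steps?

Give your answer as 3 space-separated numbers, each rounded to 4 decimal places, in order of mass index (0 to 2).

Answer: 6.3746 11.5431 16.0822

Derivation:
Step 0: x=[7.0000 11.0000 16.0000] v=[0.0000 0.0000 0.0000]
Step 1: x=[6.9200 11.0800 16.0000] v=[-0.4000 0.4000 0.0000]
Step 2: x=[6.7728 11.2208 16.0064] v=[-0.7360 0.7040 0.0320]
Step 3: x=[6.5814 11.3886 16.0300] v=[-0.9568 0.8390 0.1178]
Step 4: x=[6.3746 11.5431 16.0822] v=[-1.0339 0.7727 0.2612]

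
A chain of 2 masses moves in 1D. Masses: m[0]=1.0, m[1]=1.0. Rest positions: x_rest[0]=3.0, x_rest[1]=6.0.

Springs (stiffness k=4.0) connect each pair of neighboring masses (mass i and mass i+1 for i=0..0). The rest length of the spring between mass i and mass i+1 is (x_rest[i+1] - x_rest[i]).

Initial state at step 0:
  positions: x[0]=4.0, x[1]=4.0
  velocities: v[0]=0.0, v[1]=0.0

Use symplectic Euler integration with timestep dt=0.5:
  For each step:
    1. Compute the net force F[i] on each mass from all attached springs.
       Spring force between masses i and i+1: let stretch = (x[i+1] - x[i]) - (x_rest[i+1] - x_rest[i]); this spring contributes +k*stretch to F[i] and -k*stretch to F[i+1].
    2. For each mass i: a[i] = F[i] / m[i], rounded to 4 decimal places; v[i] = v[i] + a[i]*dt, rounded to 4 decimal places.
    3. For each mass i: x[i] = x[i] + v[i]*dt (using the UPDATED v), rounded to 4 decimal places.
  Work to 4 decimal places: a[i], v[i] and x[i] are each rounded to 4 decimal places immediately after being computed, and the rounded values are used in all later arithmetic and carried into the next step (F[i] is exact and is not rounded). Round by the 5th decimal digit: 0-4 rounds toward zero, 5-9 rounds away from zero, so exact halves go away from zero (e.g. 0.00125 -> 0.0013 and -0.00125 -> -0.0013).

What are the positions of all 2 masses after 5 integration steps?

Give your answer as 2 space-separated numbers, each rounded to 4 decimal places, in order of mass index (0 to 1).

Step 0: x=[4.0000 4.0000] v=[0.0000 0.0000]
Step 1: x=[1.0000 7.0000] v=[-6.0000 6.0000]
Step 2: x=[1.0000 7.0000] v=[0.0000 0.0000]
Step 3: x=[4.0000 4.0000] v=[6.0000 -6.0000]
Step 4: x=[4.0000 4.0000] v=[0.0000 0.0000]
Step 5: x=[1.0000 7.0000] v=[-6.0000 6.0000]

Answer: 1.0000 7.0000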